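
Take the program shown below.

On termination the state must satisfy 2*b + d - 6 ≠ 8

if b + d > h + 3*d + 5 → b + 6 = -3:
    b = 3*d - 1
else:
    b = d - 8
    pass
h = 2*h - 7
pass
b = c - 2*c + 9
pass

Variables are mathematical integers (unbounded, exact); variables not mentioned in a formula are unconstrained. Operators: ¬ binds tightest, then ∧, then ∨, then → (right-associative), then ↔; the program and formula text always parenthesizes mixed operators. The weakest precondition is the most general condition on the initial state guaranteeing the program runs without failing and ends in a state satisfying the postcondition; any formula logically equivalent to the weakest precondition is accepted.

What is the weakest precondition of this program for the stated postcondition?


Working backward. After the program, the postcondition 2*b + d - 6 ≠ 8 must hold; in canonical form it is 2*b + d ≠ 14.
Before skip: 2*b + d ≠ 14
Before b := c - 2*c + 9: d ≠ 2*c - 4
Before skip: d ≠ 2*c - 4
Before h := 2*h - 7: d ≠ 2*c - 4
Then branch requires d ≠ 2*c - 4; else branch requires d ≠ 2*c - 4.
Before the if: ((b > 2*d + h + 5 → b = -9) → d ≠ 2*c - 4) ∧ ((¬(b > 2*d + h + 5 → b = -9)) → d ≠ 2*c - 4)
Answer: WP = ((b > 2*d + h + 5 → b = -9) → d ≠ 2*c - 4) ∧ ((¬(b > 2*d + h + 5 → b = -9)) → d ≠ 2*c - 4)


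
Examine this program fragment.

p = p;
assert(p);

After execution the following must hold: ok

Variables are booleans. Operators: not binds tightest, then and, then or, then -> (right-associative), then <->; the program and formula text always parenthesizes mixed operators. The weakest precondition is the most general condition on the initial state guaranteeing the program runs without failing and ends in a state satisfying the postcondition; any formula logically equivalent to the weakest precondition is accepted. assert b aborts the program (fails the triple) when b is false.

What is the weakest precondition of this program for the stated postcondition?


Working backward. After the program, ok must hold.
Before assert p: p and ok
Before p := p: p and ok
Answer: WP = p and ok


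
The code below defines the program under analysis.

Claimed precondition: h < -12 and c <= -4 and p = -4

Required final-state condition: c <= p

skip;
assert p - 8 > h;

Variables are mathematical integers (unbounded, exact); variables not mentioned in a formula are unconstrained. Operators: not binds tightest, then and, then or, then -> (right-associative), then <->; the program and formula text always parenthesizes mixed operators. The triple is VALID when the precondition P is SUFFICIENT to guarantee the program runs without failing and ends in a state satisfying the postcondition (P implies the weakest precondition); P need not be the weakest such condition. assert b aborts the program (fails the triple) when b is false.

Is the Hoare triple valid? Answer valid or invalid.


Working backward. After the program, c <= p must hold.
Before assert p - 8 > h: p > h + 8 and c <= p
Before skip: p > h + 8 and c <= p
The weakest precondition is p > h + 8 and c <= p.
Check whether h < -12 and c <= -4 and p = -4 implies it.
Every state satisfying the precondition satisfies the weakest precondition: the implication holds.
Answer: valid


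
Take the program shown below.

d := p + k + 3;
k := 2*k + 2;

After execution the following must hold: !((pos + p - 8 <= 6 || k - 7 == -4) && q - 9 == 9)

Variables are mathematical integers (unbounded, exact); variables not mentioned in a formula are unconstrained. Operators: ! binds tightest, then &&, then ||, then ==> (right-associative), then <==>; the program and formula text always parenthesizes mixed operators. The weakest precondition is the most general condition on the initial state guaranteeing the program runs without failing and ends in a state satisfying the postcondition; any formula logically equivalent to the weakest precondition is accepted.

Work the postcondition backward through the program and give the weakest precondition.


Working backward. After the program, the postcondition !((pos + p - 8 <= 6 || k - 7 == -4) && q - 9 == 9) must hold; in canonical form it is !((p + pos <= 14 || k == 3) && q == 18).
Before k := 2*k + 2: !((p + pos <= 14 || 2*k == 1) && q == 18)
Before d := p + k + 3: !((p + pos <= 14 || 2*k == 1) && q == 18)
Answer: WP = !((p + pos <= 14 || 2*k == 1) && q == 18)


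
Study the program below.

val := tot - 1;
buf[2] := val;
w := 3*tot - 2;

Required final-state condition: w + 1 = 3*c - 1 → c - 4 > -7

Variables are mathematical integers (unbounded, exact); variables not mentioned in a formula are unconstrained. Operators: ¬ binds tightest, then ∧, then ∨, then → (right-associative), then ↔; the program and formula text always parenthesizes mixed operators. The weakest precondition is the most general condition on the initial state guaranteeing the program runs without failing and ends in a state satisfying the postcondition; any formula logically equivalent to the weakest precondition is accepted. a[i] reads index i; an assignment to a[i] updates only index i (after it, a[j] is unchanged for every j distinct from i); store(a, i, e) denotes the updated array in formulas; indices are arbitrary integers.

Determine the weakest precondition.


Working backward. After the program, the postcondition w + 1 = 3*c - 1 → c - 4 > -7 must hold; in canonical form it is w = 3*c - 2 → c > -3.
Before w := 3*tot - 2: 3*tot = 3*c → c > -3
Before buf[2] := val: 3*tot = 3*c → c > -3
Before val := tot - 1: 3*tot = 3*c → c > -3
Answer: WP = 3*tot = 3*c → c > -3


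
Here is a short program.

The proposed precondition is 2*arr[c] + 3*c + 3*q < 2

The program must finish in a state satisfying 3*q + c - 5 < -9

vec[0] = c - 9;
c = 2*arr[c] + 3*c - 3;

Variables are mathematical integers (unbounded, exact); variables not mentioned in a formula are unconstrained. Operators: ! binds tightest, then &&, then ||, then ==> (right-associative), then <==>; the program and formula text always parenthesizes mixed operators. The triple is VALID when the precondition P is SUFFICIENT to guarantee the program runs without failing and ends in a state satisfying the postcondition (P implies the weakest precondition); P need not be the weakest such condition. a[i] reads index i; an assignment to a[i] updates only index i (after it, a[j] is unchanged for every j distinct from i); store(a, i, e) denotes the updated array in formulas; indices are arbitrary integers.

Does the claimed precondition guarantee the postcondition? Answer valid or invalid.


Working backward. After the program, the postcondition 3*q + c - 5 < -9 must hold; in canonical form it is c + 3*q < -4.
Before c := 2*arr[c] + 3*c - 3: 2*arr[c] + 3*c + 3*q < -1
Before vec[0] := c - 9: 2*arr[c] + 3*c + 3*q < -1
The weakest precondition is 2*arr[c] + 3*c + 3*q < -1.
Check whether 2*arr[c] + 3*c + 3*q < 2 implies it.
Countermodel: at the initial state arr = {[0] = 0, elsewhere 0}, c = 0, q = 0, the precondition holds but the weakest precondition fails.
Answer: invalid


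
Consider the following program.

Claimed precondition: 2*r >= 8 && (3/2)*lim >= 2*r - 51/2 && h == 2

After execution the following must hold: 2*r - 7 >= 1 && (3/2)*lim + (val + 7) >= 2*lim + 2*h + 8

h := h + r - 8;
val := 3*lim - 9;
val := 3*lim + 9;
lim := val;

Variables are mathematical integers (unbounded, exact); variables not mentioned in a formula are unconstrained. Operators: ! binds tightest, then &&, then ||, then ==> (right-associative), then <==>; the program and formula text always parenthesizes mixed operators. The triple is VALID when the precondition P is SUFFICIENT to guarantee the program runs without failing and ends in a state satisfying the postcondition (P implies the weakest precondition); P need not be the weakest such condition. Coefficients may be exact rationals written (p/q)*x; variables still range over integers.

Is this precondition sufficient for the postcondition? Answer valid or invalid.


Working backward. After the program, the postcondition 2*r - 7 >= 1 && (3/2)*lim + (val + 7) >= 2*lim + 2*h + 8 must hold; in canonical form it is 2*r >= 8 && val >= 2*h + (1/2)*lim + 1.
Before lim := val: 2*r >= 8 && (1/2)*val >= 2*h + 1
Before val := 3*lim + 9: 2*r >= 8 && (3/2)*lim >= 2*h - 7/2
Before val := 3*lim - 9: 2*r >= 8 && (3/2)*lim >= 2*h - 7/2
Before h := h + r - 8: 2*r >= 8 && (3/2)*lim >= 2*h + 2*r - 39/2
The weakest precondition is 2*r >= 8 && (3/2)*lim >= 2*h + 2*r - 39/2.
Check whether 2*r >= 8 && (3/2)*lim >= 2*r - 51/2 && h == 2 implies it.
Countermodel: at the initial state h = 2, lim = 0, r = 8, the precondition holds but the weakest precondition fails.
Answer: invalid


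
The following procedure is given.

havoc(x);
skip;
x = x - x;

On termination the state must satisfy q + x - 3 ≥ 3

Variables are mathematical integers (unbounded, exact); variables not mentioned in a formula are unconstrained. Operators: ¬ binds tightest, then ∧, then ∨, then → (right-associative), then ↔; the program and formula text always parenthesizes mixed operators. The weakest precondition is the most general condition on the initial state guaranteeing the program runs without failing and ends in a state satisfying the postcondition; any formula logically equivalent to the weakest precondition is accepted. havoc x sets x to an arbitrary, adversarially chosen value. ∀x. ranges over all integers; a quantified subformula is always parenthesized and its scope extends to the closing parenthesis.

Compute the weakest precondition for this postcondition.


Working backward. After the program, the postcondition q + x - 3 ≥ 3 must hold; in canonical form it is q + x ≥ 6.
Before x := x - x: q ≥ 6
Before skip: q ≥ 6
Before havoc x: q ≥ 6
Answer: WP = q ≥ 6


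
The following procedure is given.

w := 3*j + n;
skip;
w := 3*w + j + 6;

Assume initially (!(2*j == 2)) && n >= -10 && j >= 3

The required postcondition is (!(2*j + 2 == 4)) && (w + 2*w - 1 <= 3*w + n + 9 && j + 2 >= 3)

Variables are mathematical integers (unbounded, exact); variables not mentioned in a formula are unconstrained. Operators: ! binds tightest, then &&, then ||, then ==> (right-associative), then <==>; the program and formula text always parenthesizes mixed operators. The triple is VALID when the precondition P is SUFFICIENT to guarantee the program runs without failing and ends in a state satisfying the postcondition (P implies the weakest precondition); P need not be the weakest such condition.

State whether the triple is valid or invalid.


Working backward. After the program, the postcondition (!(2*j + 2 == 4)) && (w + 2*w - 1 <= 3*w + n + 9 && j + 2 >= 3) must hold; in canonical form it is (!(2*j == 2)) && n >= -10 && j >= 1.
Before w := 3*w + j + 6: (!(2*j == 2)) && n >= -10 && j >= 1
Before skip: (!(2*j == 2)) && n >= -10 && j >= 1
Before w := 3*j + n: (!(2*j == 2)) && n >= -10 && j >= 1
The weakest precondition is (!(2*j == 2)) && n >= -10 && j >= 1.
Check whether (!(2*j == 2)) && n >= -10 && j >= 3 implies it.
Every state satisfying the precondition satisfies the weakest precondition: the implication holds.
Answer: valid


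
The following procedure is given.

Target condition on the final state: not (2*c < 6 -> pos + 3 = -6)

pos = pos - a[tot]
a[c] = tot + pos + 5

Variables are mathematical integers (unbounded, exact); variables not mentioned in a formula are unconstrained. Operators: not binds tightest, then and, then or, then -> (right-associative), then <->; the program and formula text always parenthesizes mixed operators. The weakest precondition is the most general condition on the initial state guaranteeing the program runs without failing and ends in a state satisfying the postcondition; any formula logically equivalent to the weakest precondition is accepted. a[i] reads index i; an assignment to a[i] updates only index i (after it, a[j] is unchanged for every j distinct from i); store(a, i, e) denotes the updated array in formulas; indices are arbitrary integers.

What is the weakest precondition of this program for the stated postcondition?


Working backward. After the program, the postcondition not (2*c < 6 -> pos + 3 = -6) must hold; in canonical form it is not (2*c < 6 -> pos = -9).
Before a[c] := tot + pos + 5: not (2*c < 6 -> pos = -9)
Before pos := pos - a[tot]: not (2*c < 6 -> pos = a[tot] - 9)
Answer: WP = not (2*c < 6 -> pos = a[tot] - 9)


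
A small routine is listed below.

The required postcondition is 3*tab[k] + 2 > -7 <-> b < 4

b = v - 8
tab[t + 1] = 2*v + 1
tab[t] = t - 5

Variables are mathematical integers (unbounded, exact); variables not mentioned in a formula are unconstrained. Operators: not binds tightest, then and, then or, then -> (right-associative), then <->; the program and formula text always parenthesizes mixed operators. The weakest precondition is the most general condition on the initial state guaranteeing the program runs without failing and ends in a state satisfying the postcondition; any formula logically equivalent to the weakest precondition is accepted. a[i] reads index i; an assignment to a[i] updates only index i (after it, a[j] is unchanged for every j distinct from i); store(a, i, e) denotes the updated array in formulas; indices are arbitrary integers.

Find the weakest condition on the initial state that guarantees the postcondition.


Working backward. After the program, the postcondition 3*tab[k] + 2 > -7 <-> b < 4 must hold; in canonical form it is 3*tab[k] > -9 <-> b < 4.
Before tab[t] := t - 5: 3*store(tab, t, t - 5)[k] > -9 <-> b < 4
Before tab[t + 1] := 2*v + 1: 3*store(store(tab, t + 1, 2*v + 1), t, t - 5)[k] > -9 <-> b < 4
Before b := v - 8: 3*store(store(tab, t + 1, 2*v + 1), t, t - 5)[k] > -9 <-> v < 12
Answer: WP = 3*store(store(tab, t + 1, 2*v + 1), t, t - 5)[k] > -9 <-> v < 12


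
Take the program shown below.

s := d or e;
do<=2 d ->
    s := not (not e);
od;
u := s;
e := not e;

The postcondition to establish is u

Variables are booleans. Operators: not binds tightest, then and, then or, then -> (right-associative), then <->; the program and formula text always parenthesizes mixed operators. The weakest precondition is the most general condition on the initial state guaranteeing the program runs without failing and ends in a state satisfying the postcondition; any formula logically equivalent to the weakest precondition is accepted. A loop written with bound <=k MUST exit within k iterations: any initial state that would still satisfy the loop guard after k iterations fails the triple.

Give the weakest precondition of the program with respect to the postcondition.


Working backward. After the program, u must hold.
Before e := not e: u
Before u := s: s
Before the loop (bound <=2), unroll the exhaustion recursion (WP_0 = exit-now case; WP_j = one more guarded iteration, up to j = 2):
  WP_0: (not d) and s
  WP_1: (d -> ((not d) and e)) and ((not d) -> s)
  WP_2: (d -> ((d -> ((not d) and e)) and ((not d) -> e))) and ((not d) -> s)
So before the loop: (d -> ((d -> ((not d) and e)) and ((not d) -> e))) and ((not d) -> s)
Before s := d or e: (d -> ((d -> ((not d) and e)) and ((not d) -> e))) and ((not d) -> (d or e))
Answer: WP = (d -> ((d -> ((not d) and e)) and ((not d) -> e))) and ((not d) -> (d or e))


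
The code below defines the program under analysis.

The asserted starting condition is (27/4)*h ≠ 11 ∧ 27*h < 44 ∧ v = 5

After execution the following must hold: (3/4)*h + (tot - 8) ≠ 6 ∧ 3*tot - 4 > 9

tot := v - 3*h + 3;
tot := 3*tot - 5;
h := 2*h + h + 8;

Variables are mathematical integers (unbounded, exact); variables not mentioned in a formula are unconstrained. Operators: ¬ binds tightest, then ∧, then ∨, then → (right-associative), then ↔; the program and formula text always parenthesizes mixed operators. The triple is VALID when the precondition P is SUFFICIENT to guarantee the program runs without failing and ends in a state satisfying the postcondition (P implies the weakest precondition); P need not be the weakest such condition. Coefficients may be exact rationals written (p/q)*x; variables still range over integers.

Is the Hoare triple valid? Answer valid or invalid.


Working backward. After the program, the postcondition (3/4)*h + (tot - 8) ≠ 6 ∧ 3*tot - 4 > 9 must hold; in canonical form it is (3/4)*h + tot ≠ 14 ∧ 3*tot > 13.
Before h := 2*h + h + 8: (9/4)*h + tot ≠ 8 ∧ 3*tot > 13
Before tot := 3*tot - 5: (9/4)*h + 3*tot ≠ 13 ∧ 9*tot > 28
Before tot := v - 3*h + 3: 3*v ≠ (27/4)*h + 4 ∧ 9*v > 27*h + 1
The weakest precondition is 3*v ≠ (27/4)*h + 4 ∧ 9*v > 27*h + 1.
Check whether (27/4)*h ≠ 11 ∧ 27*h < 44 ∧ v = 5 implies it.
Every state satisfying the precondition satisfies the weakest precondition: the implication holds.
Answer: valid


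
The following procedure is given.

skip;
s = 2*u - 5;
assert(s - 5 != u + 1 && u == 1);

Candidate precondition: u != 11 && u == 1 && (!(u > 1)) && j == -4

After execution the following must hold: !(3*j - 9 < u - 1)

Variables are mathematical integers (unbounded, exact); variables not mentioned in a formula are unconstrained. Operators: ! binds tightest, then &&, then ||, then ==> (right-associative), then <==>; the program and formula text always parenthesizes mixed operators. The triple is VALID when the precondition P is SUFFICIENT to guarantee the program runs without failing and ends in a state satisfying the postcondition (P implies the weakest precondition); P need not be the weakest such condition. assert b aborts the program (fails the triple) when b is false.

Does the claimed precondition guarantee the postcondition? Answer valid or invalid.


Working backward. After the program, the postcondition !(3*j - 9 < u - 1) must hold; in canonical form it is !(3*j < u + 8).
Before assert s - 5 != u + 1 && u == 1: s != u + 6 && u == 1 && (!(3*j < u + 8))
Before s := 2*u - 5: u != 11 && u == 1 && (!(3*j < u + 8))
Before skip: u != 11 && u == 1 && (!(3*j < u + 8))
The weakest precondition is u != 11 && u == 1 && (!(3*j < u + 8)).
Check whether u != 11 && u == 1 && (!(u > 1)) && j == -4 implies it.
Countermodel: at the initial state j = -4, u = 1, the precondition holds but the weakest precondition fails.
Answer: invalid


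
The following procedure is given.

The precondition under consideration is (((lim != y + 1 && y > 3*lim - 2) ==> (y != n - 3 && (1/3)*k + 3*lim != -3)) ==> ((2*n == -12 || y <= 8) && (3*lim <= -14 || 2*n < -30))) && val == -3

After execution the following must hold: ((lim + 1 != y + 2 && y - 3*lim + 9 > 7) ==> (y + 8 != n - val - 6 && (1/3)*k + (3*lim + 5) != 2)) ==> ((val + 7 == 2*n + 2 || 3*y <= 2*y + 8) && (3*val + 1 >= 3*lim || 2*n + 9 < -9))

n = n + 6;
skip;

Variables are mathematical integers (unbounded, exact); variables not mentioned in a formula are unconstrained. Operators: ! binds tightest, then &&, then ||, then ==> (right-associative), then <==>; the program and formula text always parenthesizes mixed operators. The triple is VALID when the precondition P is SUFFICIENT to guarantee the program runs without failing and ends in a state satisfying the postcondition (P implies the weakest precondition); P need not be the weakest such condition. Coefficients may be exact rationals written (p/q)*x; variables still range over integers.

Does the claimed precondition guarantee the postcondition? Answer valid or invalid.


Working backward. After the program, the postcondition ((lim + 1 != y + 2 && y - 3*lim + 9 > 7) ==> (y + 8 != n - val - 6 && (1/3)*k + (3*lim + 5) != 2)) ==> ((val + 7 == 2*n + 2 || 3*y <= 2*y + 8) && (3*val + 1 >= 3*lim || 2*n + 9 < -9)) must hold; in canonical form it is ((lim != y + 1 && y > 3*lim - 2) ==> (val + y != n - 14 && (1/3)*k + 3*lim != -3)) ==> ((val == 2*n - 5 || y <= 8) && (3*val >= 3*lim - 1 || 2*n < -18)).
Before skip: ((lim != y + 1 && y > 3*lim - 2) ==> (val + y != n - 14 && (1/3)*k + 3*lim != -3)) ==> ((val == 2*n - 5 || y <= 8) && (3*val >= 3*lim - 1 || 2*n < -18))
Before n := n + 6: ((lim != y + 1 && y > 3*lim - 2) ==> (val + y != n - 8 && (1/3)*k + 3*lim != -3)) ==> ((val == 2*n + 7 || y <= 8) && (3*val >= 3*lim - 1 || 2*n < -30))
The weakest precondition is ((lim != y + 1 && y > 3*lim - 2) ==> (val + y != n - 8 && (1/3)*k + 3*lim != -3)) ==> ((val == 2*n + 7 || y <= 8) && (3*val >= 3*lim - 1 || 2*n < -30)).
Check whether (((lim != y + 1 && y > 3*lim - 2) ==> (y != n - 3 && (1/3)*k + 3*lim != -3)) ==> ((2*n == -12 || y <= 8) && (3*lim <= -14 || 2*n < -30))) && val == -3 implies it.
Countermodel: at the initial state k = 10, lim = -2, n = 12, val = -3, y = 9, the precondition holds but the weakest precondition fails.
Answer: invalid


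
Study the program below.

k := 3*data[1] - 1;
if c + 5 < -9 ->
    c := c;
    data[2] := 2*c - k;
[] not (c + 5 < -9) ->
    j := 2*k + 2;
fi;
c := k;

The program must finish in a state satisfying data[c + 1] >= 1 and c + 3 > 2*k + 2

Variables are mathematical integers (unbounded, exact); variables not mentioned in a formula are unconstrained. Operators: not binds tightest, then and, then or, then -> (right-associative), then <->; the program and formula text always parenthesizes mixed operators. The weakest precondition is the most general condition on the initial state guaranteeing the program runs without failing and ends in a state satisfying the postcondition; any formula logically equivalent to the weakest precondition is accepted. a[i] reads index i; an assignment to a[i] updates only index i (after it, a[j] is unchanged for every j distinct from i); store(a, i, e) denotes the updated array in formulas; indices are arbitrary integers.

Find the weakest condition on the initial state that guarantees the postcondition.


Working backward. After the program, the postcondition data[c + 1] >= 1 and c + 3 > 2*k + 2 must hold; in canonical form it is data[c + 1] >= 1 and c > 2*k - 1.
Before c := k: data[k + 1] >= 1 and k < 1
Then branch requires store(data, 2, 2*c - k)[k + 1] >= 1 and k < 1; else branch requires data[k + 1] >= 1 and k < 1.
Before the if: (c < -14 -> (store(data, 2, 2*c - k)[k + 1] >= 1 and k < 1)) and ((not (c < -14)) -> (data[k + 1] >= 1 and k < 1))
Before k := 3*data[1] - 1: (c < -14 -> (store(data, 2, -3*data[1] + 2*c + 1)[3*data[1]] >= 1 and 3*data[1] < 2)) and ((not (c < -14)) -> (data[3*data[1]] >= 1 and 3*data[1] < 2))
Answer: WP = (c < -14 -> (store(data, 2, -3*data[1] + 2*c + 1)[3*data[1]] >= 1 and 3*data[1] < 2)) and ((not (c < -14)) -> (data[3*data[1]] >= 1 and 3*data[1] < 2))


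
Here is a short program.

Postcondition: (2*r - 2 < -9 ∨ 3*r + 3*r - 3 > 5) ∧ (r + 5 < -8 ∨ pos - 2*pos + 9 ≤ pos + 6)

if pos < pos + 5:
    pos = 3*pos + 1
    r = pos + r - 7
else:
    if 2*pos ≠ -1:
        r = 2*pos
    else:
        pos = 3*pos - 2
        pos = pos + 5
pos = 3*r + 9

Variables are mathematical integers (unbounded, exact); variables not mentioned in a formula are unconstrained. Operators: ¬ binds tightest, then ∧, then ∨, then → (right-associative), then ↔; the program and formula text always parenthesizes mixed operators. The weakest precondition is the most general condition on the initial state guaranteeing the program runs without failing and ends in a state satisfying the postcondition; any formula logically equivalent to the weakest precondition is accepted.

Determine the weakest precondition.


Working backward. After the program, the postcondition (2*r - 2 < -9 ∨ 3*r + 3*r - 3 > 5) ∧ (r + 5 < -8 ∨ pos - 2*pos + 9 ≤ pos + 6) must hold; in canonical form it is (2*r < -7 ∨ 6*r > 8) ∧ (r < -13 ∨ 2*pos ≥ 3).
Before pos := 3*r + 9: (2*r < -7 ∨ 6*r > 8) ∧ (r < -13 ∨ 6*r ≥ -15)
Then branch requires (6*pos + 2*r < 5 ∨ 18*pos + 6*r > 44) ∧ (3*pos + r < -7 ∨ 18*pos + 6*r ≥ 21); else branch requires (2*pos ≠ -1 → ((4*pos < -7 ∨ 12*pos > 8) ∧ (2*pos < -13 ∨ 12*pos ≥ -15))) ∧ ((¬(2*pos ≠ -1)) → ((2*r < -7 ∨ 6*r > 8) ∧ (r < -13 ∨ 6*r ≥ -15))).
Before the if: (6*pos + 2*r < 5 ∨ 18*pos + 6*r > 44) ∧ (3*pos + r < -7 ∨ 18*pos + 6*r ≥ 21)
Answer: WP = (6*pos + 2*r < 5 ∨ 18*pos + 6*r > 44) ∧ (3*pos + r < -7 ∨ 18*pos + 6*r ≥ 21)


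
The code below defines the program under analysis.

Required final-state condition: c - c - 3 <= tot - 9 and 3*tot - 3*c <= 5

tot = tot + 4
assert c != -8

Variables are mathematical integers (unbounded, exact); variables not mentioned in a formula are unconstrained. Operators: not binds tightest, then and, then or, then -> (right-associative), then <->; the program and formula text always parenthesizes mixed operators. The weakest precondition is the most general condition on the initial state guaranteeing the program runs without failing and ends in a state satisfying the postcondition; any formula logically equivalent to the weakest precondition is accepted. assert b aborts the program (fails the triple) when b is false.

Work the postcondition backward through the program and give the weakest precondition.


Working backward. After the program, the postcondition c - c - 3 <= tot - 9 and 3*tot - 3*c <= 5 must hold; in canonical form it is tot >= 6 and 3*tot <= 3*c + 5.
Before assert c != -8: c != -8 and tot >= 6 and 3*tot <= 3*c + 5
Before tot := tot + 4: c != -8 and tot >= 2 and 3*tot <= 3*c - 7
Answer: WP = c != -8 and tot >= 2 and 3*tot <= 3*c - 7


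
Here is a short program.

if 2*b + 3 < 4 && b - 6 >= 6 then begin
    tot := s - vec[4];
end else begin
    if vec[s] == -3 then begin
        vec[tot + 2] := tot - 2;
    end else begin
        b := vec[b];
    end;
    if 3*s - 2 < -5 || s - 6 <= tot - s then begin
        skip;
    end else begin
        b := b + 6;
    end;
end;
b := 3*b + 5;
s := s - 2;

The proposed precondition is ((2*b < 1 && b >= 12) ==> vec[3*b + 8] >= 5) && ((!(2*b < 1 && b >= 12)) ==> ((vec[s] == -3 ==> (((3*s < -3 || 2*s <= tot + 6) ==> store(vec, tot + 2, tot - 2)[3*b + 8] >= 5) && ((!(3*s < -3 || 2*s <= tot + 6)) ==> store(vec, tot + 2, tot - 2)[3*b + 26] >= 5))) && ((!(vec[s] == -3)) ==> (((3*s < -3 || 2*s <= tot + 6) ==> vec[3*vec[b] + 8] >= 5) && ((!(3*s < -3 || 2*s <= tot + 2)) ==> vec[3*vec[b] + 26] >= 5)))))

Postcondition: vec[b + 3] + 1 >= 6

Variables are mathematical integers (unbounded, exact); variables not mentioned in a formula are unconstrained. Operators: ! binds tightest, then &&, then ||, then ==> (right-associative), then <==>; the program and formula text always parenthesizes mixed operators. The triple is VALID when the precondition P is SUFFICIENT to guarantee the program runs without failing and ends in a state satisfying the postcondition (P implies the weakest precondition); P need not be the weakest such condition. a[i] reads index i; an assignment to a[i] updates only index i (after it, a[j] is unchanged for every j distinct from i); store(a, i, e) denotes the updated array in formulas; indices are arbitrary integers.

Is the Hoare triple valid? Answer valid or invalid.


Working backward. After the program, the postcondition vec[b + 3] + 1 >= 6 must hold; in canonical form it is vec[b + 3] >= 5.
Before s := s - 2: vec[b + 3] >= 5
Before b := 3*b + 5: vec[3*b + 8] >= 5
Then branch requires vec[3*b + 8] >= 5; else branch requires (vec[s] == -3 ==> (((3*s < -3 || 2*s <= tot + 6) ==> store(vec, tot + 2, tot - 2)[3*b + 8] >= 5) && ((!(3*s < -3 || 2*s <= tot + 6)) ==> store(vec, tot + 2, tot - 2)[3*b + 26] >= 5))) && ((!(vec[s] == -3)) ==> (((3*s < -3 || 2*s <= tot + 6) ==> vec[3*vec[b] + 8] >= 5) && ((!(3*s < -3 || 2*s <= tot + 6)) ==> vec[3*vec[b] + 26] >= 5))).
Before the if: ((2*b < 1 && b >= 12) ==> vec[3*b + 8] >= 5) && ((!(2*b < 1 && b >= 12)) ==> ((vec[s] == -3 ==> (((3*s < -3 || 2*s <= tot + 6) ==> store(vec, tot + 2, tot - 2)[3*b + 8] >= 5) && ((!(3*s < -3 || 2*s <= tot + 6)) ==> store(vec, tot + 2, tot - 2)[3*b + 26] >= 5))) && ((!(vec[s] == -3)) ==> (((3*s < -3 || 2*s <= tot + 6) ==> vec[3*vec[b] + 8] >= 5) && ((!(3*s < -3 || 2*s <= tot + 6)) ==> vec[3*vec[b] + 26] >= 5)))))
The weakest precondition is ((2*b < 1 && b >= 12) ==> vec[3*b + 8] >= 5) && ((!(2*b < 1 && b >= 12)) ==> ((vec[s] == -3 ==> (((3*s < -3 || 2*s <= tot + 6) ==> store(vec, tot + 2, tot - 2)[3*b + 8] >= 5) && ((!(3*s < -3 || 2*s <= tot + 6)) ==> store(vec, tot + 2, tot - 2)[3*b + 26] >= 5))) && ((!(vec[s] == -3)) ==> (((3*s < -3 || 2*s <= tot + 6) ==> vec[3*vec[b] + 8] >= 5) && ((!(3*s < -3 || 2*s <= tot + 6)) ==> vec[3*vec[b] + 26] >= 5))))).
Check whether ((2*b < 1 && b >= 12) ==> vec[3*b + 8] >= 5) && ((!(2*b < 1 && b >= 12)) ==> ((vec[s] == -3 ==> (((3*s < -3 || 2*s <= tot + 6) ==> store(vec, tot + 2, tot - 2)[3*b + 8] >= 5) && ((!(3*s < -3 || 2*s <= tot + 6)) ==> store(vec, tot + 2, tot - 2)[3*b + 26] >= 5))) && ((!(vec[s] == -3)) ==> (((3*s < -3 || 2*s <= tot + 6) ==> vec[3*vec[b] + 8] >= 5) && ((!(3*s < -3 || 2*s <= tot + 2)) ==> vec[3*vec[b] + 26] >= 5))))) implies it.
Every state satisfying the precondition satisfies the weakest precondition: the implication holds.
Answer: valid


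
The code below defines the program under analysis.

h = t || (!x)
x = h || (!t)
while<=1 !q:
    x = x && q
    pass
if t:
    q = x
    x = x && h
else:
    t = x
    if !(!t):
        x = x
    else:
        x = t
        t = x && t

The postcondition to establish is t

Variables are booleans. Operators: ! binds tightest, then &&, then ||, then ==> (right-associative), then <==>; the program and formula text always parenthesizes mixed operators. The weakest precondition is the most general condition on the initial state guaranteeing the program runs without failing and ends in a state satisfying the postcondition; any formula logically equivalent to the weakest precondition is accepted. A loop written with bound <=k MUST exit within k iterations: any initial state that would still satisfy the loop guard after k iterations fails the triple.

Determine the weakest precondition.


Working backward. After the program, t must hold.
Then branch requires t; else branch requires (!x) ==> x.
Before the if: (!t) ==> ((!x) ==> x)
Before the loop (bound <=1), unroll the exhaustion recursion (WP_0 = exit-now case; WP_j = one more guarded iteration, up to j = 1):
  WP_0: q && ((!t) ==> ((!x) ==> x))
  WP_1: ((!q) ==> (q && ((!t) ==> ((!(x && q)) ==> (x && q))))) && (q ==> ((!t) ==> ((!x) ==> x)))
So before the loop: ((!q) ==> (q && ((!t) ==> ((!(x && q)) ==> (x && q))))) && (q ==> ((!t) ==> ((!x) ==> x)))
Before x := h || (!t): ((!q) ==> (q && ((!t) ==> ((!((h || (!t)) && q)) ==> ((h || (!t)) && q))))) && (q ==> ((!t) ==> ((!(h || (!t))) ==> (h || (!t)))))
Before h := t || (!x): (!q) ==> (q && ((!t) ==> ((!q) ==> q)))
Answer: WP = (!q) ==> (q && ((!t) ==> ((!q) ==> q)))


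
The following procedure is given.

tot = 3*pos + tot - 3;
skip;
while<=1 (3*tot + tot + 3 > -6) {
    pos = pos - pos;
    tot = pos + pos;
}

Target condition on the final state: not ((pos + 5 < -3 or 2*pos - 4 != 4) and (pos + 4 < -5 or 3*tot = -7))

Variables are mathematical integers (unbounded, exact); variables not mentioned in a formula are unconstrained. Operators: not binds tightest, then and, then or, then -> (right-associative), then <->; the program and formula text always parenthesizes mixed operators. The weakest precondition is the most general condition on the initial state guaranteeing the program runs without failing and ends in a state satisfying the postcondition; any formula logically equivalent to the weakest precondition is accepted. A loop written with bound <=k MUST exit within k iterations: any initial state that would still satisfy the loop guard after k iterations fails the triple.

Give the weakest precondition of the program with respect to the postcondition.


Working backward. After the program, the postcondition not ((pos + 5 < -3 or 2*pos - 4 != 4) and (pos + 4 < -5 or 3*tot = -7)) must hold; in canonical form it is not ((pos < -8 or 2*pos != 8) and (pos < -9 or 3*tot = -7)).
Before the loop (bound <=1), unroll the exhaustion recursion (WP_0 = exit-now case; WP_j = one more guarded iteration, up to j = 1):
  WP_0: (not (4*tot > -9)) and (not ((pos < -8 or 2*pos != 8) and (pos < -9 or 3*tot = -7)))
  WP_1: (not (4*tot > -9)) and ((not (4*tot > -9)) -> (not ((pos < -8 or 2*pos != 8) and (pos < -9 or 3*tot = -7))))
So before the loop: (not (4*tot > -9)) and ((not (4*tot > -9)) -> (not ((pos < -8 or 2*pos != 8) and (pos < -9 or 3*tot = -7))))
Before skip: (not (4*tot > -9)) and ((not (4*tot > -9)) -> (not ((pos < -8 or 2*pos != 8) and (pos < -9 or 3*tot = -7))))
Before tot := 3*pos + tot - 3: (not (12*pos + 4*tot > 3)) and ((not (12*pos + 4*tot > 3)) -> (not ((pos < -8 or 2*pos != 8) and (pos < -9 or 9*pos + 3*tot = 2))))
Answer: WP = (not (12*pos + 4*tot > 3)) and ((not (12*pos + 4*tot > 3)) -> (not ((pos < -8 or 2*pos != 8) and (pos < -9 or 9*pos + 3*tot = 2))))


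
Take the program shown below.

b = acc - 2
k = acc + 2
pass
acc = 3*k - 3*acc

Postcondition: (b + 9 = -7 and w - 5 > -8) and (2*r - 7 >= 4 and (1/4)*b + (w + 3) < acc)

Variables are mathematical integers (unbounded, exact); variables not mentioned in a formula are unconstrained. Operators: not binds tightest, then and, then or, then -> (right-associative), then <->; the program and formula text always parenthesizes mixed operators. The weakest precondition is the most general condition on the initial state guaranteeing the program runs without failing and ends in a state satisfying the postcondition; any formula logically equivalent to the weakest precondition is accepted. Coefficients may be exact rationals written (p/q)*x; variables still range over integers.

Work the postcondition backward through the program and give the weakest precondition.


Working backward. After the program, the postcondition (b + 9 = -7 and w - 5 > -8) and (2*r - 7 >= 4 and (1/4)*b + (w + 3) < acc) must hold; in canonical form it is b = -16 and w > -3 and 2*r >= 11 and (1/4)*b + w < acc - 3.
Before acc := 3*k - 3*acc: b = -16 and w > -3 and 2*r >= 11 and 3*acc + (1/4)*b + w < 3*k - 3
Before skip: b = -16 and w > -3 and 2*r >= 11 and 3*acc + (1/4)*b + w < 3*k - 3
Before k := acc + 2: b = -16 and w > -3 and 2*r >= 11 and (1/4)*b + w < 3
Before b := acc - 2: acc = -14 and w > -3 and 2*r >= 11 and (1/4)*acc + w < 7/2
Answer: WP = acc = -14 and w > -3 and 2*r >= 11 and (1/4)*acc + w < 7/2


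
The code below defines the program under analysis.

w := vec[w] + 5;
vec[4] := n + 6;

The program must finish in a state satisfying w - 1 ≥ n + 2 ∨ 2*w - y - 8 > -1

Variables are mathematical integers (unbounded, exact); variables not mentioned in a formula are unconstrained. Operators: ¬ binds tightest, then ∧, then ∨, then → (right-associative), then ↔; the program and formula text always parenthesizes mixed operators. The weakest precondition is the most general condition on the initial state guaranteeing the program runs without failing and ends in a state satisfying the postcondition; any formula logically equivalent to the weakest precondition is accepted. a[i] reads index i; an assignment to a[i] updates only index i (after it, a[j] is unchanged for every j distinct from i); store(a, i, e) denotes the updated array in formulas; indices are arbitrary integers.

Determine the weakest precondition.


Working backward. After the program, the postcondition w - 1 ≥ n + 2 ∨ 2*w - y - 8 > -1 must hold; in canonical form it is w ≥ n + 3 ∨ 2*w > y + 7.
Before vec[4] := n + 6: w ≥ n + 3 ∨ 2*w > y + 7
Before w := vec[w] + 5: vec[w] ≥ n - 2 ∨ 2*vec[w] > y - 3
Answer: WP = vec[w] ≥ n - 2 ∨ 2*vec[w] > y - 3


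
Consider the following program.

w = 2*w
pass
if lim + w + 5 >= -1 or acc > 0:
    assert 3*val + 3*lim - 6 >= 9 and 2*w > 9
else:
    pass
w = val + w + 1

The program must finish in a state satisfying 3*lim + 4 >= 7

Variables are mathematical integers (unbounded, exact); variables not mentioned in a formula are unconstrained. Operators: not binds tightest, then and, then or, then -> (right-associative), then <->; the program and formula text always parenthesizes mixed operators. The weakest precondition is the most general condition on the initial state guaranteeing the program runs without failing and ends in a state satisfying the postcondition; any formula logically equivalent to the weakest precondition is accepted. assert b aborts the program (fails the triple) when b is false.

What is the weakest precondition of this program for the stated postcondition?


Working backward. After the program, the postcondition 3*lim + 4 >= 7 must hold; in canonical form it is 3*lim >= 3.
Before w := val + w + 1: 3*lim >= 3
Then branch requires 3*lim + 3*val >= 15 and 2*w > 9 and 3*lim >= 3; else branch requires 3*lim >= 3.
Before the if: ((lim + w >= -6 or acc > 0) -> (3*lim + 3*val >= 15 and 2*w > 9 and 3*lim >= 3)) and ((not (lim + w >= -6 or acc > 0)) -> 3*lim >= 3)
Before skip: ((lim + w >= -6 or acc > 0) -> (3*lim + 3*val >= 15 and 2*w > 9 and 3*lim >= 3)) and ((not (lim + w >= -6 or acc > 0)) -> 3*lim >= 3)
Before w := 2*w: ((lim + 2*w >= -6 or acc > 0) -> (3*lim + 3*val >= 15 and 4*w > 9 and 3*lim >= 3)) and ((not (lim + 2*w >= -6 or acc > 0)) -> 3*lim >= 3)
Answer: WP = ((lim + 2*w >= -6 or acc > 0) -> (3*lim + 3*val >= 15 and 4*w > 9 and 3*lim >= 3)) and ((not (lim + 2*w >= -6 or acc > 0)) -> 3*lim >= 3)


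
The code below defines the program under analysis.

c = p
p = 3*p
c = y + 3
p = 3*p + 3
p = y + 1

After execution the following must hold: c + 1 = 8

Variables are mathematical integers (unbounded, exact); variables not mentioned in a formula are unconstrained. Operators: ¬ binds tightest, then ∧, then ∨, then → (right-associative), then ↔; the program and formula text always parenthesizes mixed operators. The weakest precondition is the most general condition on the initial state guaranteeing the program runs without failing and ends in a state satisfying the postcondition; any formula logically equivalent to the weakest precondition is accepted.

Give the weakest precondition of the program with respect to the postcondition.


Working backward. After the program, the postcondition c + 1 = 8 must hold; in canonical form it is c = 7.
Before p := y + 1: c = 7
Before p := 3*p + 3: c = 7
Before c := y + 3: y = 4
Before p := 3*p: y = 4
Before c := p: y = 4
Answer: WP = y = 4


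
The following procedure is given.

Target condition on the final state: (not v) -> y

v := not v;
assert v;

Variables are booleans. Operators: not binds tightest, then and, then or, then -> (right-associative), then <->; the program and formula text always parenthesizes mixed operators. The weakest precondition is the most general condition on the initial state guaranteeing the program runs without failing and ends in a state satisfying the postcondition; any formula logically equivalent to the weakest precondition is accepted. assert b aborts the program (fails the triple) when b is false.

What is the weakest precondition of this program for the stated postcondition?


Working backward. After the program, (not v) -> y must hold.
Before assert v: v and ((not v) -> y)
Before v := not v: (not v) and (v -> y)
Answer: WP = (not v) and (v -> y)


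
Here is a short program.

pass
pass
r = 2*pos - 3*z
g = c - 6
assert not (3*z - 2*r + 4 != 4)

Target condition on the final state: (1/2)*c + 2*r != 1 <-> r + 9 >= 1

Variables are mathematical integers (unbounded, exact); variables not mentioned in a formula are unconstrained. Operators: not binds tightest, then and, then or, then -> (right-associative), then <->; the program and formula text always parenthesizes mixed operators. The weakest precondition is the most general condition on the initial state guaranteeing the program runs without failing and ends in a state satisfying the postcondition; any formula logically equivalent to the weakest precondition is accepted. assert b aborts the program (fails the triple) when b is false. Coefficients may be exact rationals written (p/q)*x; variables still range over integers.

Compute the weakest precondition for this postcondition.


Working backward. After the program, the postcondition (1/2)*c + 2*r != 1 <-> r + 9 >= 1 must hold; in canonical form it is (1/2)*c + 2*r != 1 <-> r >= -8.
Before assert not (3*z - 2*r + 4 != 4): (not (3*z != 2*r)) and ((1/2)*c + 2*r != 1 <-> r >= -8)
Before g := c - 6: (not (3*z != 2*r)) and ((1/2)*c + 2*r != 1 <-> r >= -8)
Before r := 2*pos - 3*z: (not (9*z != 4*pos)) and ((1/2)*c + 4*pos != 6*z + 1 <-> 2*pos >= 3*z - 8)
Before skip: (not (9*z != 4*pos)) and ((1/2)*c + 4*pos != 6*z + 1 <-> 2*pos >= 3*z - 8)
Before skip: (not (9*z != 4*pos)) and ((1/2)*c + 4*pos != 6*z + 1 <-> 2*pos >= 3*z - 8)
Answer: WP = (not (9*z != 4*pos)) and ((1/2)*c + 4*pos != 6*z + 1 <-> 2*pos >= 3*z - 8)
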